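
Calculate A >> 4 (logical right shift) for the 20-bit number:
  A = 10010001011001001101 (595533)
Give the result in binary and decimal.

Logical shift right by 4: drop the bottom 4 bit(s), prepend 4 zero(s) on the left.
  10010001011001001101  ->  keep [1001000101100100], discard [1101], prepend 0000
= 00001001000101100100

Answer: 00001001000101100100 (37220)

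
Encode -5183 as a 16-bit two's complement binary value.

1. Binary of +5183:  0001010000111111
2. Invert bits:     1110101111000000
3. Add 1:           1110101111000001

Answer: 1110101111000001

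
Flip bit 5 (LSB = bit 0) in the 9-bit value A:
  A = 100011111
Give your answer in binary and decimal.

Mask = 1 << 5 = 000100000
Bit 5 of A is 0; XOR with the mask flips it to 1.
  100011111
^ 000100000
-----------
  100111111

Answer: 100111111 (319)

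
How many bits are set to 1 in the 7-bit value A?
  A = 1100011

1100011
1-bits at positions (from bit 0 = LSB): 0, 1, 5, 6
Count = 4

Answer: 4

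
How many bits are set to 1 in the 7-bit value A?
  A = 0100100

0100100
1-bits at positions (from bit 0 = LSB): 2, 5
Count = 2

Answer: 2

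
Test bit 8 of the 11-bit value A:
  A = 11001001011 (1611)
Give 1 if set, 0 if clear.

Bit 8 is the 9th from the right.
  11001001011
    ^
That bit is 0.

Answer: 0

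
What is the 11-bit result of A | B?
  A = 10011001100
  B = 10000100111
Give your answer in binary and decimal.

Apply | to each column (1 where either bit is 1):
  10011001100
| 10000100111
-------------
  10011101111

Answer: 10011101111 (1263)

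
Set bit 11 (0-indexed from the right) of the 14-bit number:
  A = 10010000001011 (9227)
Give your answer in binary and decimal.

Mask = 1 << 11 = 00100000000000
Bit 11 of A is 0, so OR-ing with the mask flips it to 1.
  10010000001011
| 00100000000000
----------------
  10110000001011

Answer: 10110000001011 (11275)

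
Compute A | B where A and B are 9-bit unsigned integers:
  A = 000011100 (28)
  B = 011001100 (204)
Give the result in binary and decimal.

Apply | to each column (1 where either bit is 1):
  000011100
| 011001100
-----------
  011011100

Answer: 011011100 (220)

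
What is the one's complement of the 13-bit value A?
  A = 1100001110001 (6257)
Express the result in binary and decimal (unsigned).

Flip each bit (0->1, 1->0):
  1100001110001
  0011110001110

Answer: 0011110001110 (1934)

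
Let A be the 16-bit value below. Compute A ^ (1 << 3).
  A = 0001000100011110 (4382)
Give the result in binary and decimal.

Mask = 1 << 3 = 0000000000001000
Bit 3 of A is 1; XOR with the mask flips it to 0.
  0001000100011110
^ 0000000000001000
------------------
  0001000100010110

Answer: 0001000100010110 (4374)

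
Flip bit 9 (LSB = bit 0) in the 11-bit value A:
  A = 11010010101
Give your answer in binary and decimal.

Mask = 1 << 9 = 01000000000
Bit 9 of A is 1; XOR with the mask flips it to 0.
  11010010101
^ 01000000000
-------------
  10010010101

Answer: 10010010101 (1173)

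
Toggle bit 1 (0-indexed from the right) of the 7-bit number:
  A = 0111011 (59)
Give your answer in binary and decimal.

Mask = 1 << 1 = 0000010
Bit 1 of A is 1; XOR with the mask flips it to 0.
  0111011
^ 0000010
---------
  0111001

Answer: 0111001 (57)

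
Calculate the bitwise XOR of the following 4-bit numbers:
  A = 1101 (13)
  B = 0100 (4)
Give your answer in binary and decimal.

Apply ^ to each column (1 where bits differ):
  1101
^ 0100
------
  1001

Answer: 1001 (9)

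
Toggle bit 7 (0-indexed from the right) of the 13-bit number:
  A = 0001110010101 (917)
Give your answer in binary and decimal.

Mask = 1 << 7 = 0000010000000
Bit 7 of A is 1; XOR with the mask flips it to 0.
  0001110010101
^ 0000010000000
---------------
  0001100010101

Answer: 0001100010101 (789)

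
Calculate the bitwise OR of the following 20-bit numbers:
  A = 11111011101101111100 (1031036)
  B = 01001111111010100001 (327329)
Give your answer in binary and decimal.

Apply | to each column (1 where either bit is 1):
  11111011101101111100
| 01001111111010100001
----------------------
  11111111111111111101

Answer: 11111111111111111101 (1048573)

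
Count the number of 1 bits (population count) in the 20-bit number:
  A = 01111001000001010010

01111001000001010010
1-bits at positions (from bit 0 = LSB): 1, 4, 6, 12, 15, 16, 17, 18
Count = 8

Answer: 8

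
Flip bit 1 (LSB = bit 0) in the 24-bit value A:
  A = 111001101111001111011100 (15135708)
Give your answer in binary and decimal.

Mask = 1 << 1 = 000000000000000000000010
Bit 1 of A is 0; XOR with the mask flips it to 1.
  111001101111001111011100
^ 000000000000000000000010
--------------------------
  111001101111001111011110

Answer: 111001101111001111011110 (15135710)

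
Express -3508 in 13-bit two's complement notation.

1. Binary of +3508:  0110110110100
2. Invert bits:     1001001001011
3. Add 1:           1001001001100

Answer: 1001001001100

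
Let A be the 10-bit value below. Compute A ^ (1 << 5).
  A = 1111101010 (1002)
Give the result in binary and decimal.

Mask = 1 << 5 = 0000100000
Bit 5 of A is 1; XOR with the mask flips it to 0.
  1111101010
^ 0000100000
------------
  1111001010

Answer: 1111001010 (970)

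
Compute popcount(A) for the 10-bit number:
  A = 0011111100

0011111100
1-bits at positions (from bit 0 = LSB): 2, 3, 4, 5, 6, 7
Count = 6

Answer: 6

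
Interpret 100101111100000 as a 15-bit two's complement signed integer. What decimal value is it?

MSB is 1, so the value is negative. Find the magnitude:
1. Invert bits:  011010000011111
2. Add 1:        011010000100000  = 13344
3. Apply sign:   -13344

Answer: -13344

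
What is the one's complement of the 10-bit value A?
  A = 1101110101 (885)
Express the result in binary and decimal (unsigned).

Flip each bit (0->1, 1->0):
  1101110101
  0010001010

Answer: 0010001010 (138)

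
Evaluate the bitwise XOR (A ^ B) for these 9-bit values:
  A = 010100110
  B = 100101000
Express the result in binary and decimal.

Apply ^ to each column (1 where bits differ):
  010100110
^ 100101000
-----------
  110001110

Answer: 110001110 (398)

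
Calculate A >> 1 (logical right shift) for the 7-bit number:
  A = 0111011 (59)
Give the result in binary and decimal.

Logical shift right by 1: drop the bottom 1 bit(s), prepend 1 zero(s) on the left.
  0111011  ->  keep [011101], discard [1], prepend 0
= 0011101

Answer: 0011101 (29)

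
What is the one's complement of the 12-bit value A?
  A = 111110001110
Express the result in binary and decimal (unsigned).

Flip each bit (0->1, 1->0):
  111110001110
  000001110001

Answer: 000001110001 (113)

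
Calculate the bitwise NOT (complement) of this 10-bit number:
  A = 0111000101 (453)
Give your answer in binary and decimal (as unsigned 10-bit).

Flip each bit (0->1, 1->0):
  0111000101
  1000111010

Answer: 1000111010 (570)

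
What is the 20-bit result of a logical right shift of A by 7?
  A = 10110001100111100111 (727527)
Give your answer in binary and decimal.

Logical shift right by 7: drop the bottom 7 bit(s), prepend 7 zero(s) on the left.
  10110001100111100111  ->  keep [1011000110011], discard [1100111], prepend 0000000
= 00000001011000110011

Answer: 00000001011000110011 (5683)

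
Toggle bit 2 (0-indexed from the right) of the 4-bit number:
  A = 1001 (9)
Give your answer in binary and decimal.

Mask = 1 << 2 = 0100
Bit 2 of A is 0; XOR with the mask flips it to 1.
  1001
^ 0100
------
  1101

Answer: 1101 (13)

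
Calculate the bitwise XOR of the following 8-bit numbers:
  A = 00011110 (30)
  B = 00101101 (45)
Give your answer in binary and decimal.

Apply ^ to each column (1 where bits differ):
  00011110
^ 00101101
----------
  00110011

Answer: 00110011 (51)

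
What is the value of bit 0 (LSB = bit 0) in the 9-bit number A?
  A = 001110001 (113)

Bit 0 is the 1st from the right.
  001110001
          ^
That bit is 1.

Answer: 1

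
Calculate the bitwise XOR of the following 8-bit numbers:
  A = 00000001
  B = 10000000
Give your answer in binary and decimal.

Apply ^ to each column (1 where bits differ):
  00000001
^ 10000000
----------
  10000001

Answer: 10000001 (129)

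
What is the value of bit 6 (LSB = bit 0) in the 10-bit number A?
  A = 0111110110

Bit 6 is the 7th from the right.
  0111110110
     ^
That bit is 1.

Answer: 1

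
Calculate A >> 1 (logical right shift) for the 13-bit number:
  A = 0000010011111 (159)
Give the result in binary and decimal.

Logical shift right by 1: drop the bottom 1 bit(s), prepend 1 zero(s) on the left.
  0000010011111  ->  keep [000001001111], discard [1], prepend 0
= 0000001001111

Answer: 0000001001111 (79)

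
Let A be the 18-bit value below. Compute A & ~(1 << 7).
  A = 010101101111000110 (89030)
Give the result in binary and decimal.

Mask = ~(1 << 7) = 111111111101111111
Bit 7 of A is 1, so AND-ing with the mask clears it to 0.
  010101101111000110
& 111111111101111111
--------------------
  010101101101000110

Answer: 010101101101000110 (88902)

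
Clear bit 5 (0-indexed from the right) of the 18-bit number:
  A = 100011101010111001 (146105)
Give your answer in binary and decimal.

Mask = ~(1 << 5) = 111111111111011111
Bit 5 of A is 1, so AND-ing with the mask clears it to 0.
  100011101010111001
& 111111111111011111
--------------------
  100011101010011001

Answer: 100011101010011001 (146073)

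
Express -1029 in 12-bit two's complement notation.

1. Binary of +1029:  010000000101
2. Invert bits:     101111111010
3. Add 1:           101111111011

Answer: 101111111011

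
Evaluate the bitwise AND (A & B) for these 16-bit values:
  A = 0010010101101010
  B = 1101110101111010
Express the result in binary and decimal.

Apply & to each column (1 only where both bits are 1):
  0010010101101010
& 1101110101111010
------------------
  0000010101101010

Answer: 0000010101101010 (1386)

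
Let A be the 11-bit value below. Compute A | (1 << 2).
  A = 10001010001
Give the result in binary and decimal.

Mask = 1 << 2 = 00000000100
Bit 2 of A is 0, so OR-ing with the mask flips it to 1.
  10001010001
| 00000000100
-------------
  10001010101

Answer: 10001010101 (1109)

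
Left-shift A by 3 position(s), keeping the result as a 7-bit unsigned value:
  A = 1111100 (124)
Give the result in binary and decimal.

Shift left by 3: drop the top 3 bit(s), append 3 zero(s) on the right.
  1111100  ->  discard [111], keep [1100], append 000
= 1100000

Answer: 1100000 (96)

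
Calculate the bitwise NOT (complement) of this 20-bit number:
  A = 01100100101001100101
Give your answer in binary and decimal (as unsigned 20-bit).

Flip each bit (0->1, 1->0):
  01100100101001100101
  10011011010110011010

Answer: 10011011010110011010 (636314)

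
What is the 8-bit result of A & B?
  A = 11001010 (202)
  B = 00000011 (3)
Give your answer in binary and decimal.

Apply & to each column (1 only where both bits are 1):
  11001010
& 00000011
----------
  00000010

Answer: 00000010 (2)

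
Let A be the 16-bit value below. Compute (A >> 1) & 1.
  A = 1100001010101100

Bit 1 is the 2nd from the right.
  1100001010101100
                ^
That bit is 0.

Answer: 0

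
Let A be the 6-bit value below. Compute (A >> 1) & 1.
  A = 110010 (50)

Bit 1 is the 2nd from the right.
  110010
      ^
That bit is 1.

Answer: 1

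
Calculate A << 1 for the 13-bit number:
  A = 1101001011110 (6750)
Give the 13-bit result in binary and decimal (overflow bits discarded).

Shift left by 1: drop the top 1 bit(s), append 1 zero(s) on the right.
  1101001011110  ->  discard [1], keep [101001011110], append 0
= 1010010111100

Answer: 1010010111100 (5308)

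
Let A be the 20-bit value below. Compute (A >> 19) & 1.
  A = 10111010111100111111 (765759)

Bit 19 is the 20th from the right.
  10111010111100111111
  ^
That bit is 1.

Answer: 1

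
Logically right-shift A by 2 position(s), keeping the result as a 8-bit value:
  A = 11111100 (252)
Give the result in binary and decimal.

Logical shift right by 2: drop the bottom 2 bit(s), prepend 2 zero(s) on the left.
  11111100  ->  keep [111111], discard [00], prepend 00
= 00111111

Answer: 00111111 (63)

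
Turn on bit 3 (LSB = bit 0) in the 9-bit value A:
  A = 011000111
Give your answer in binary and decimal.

Mask = 1 << 3 = 000001000
Bit 3 of A is 0, so OR-ing with the mask flips it to 1.
  011000111
| 000001000
-----------
  011001111

Answer: 011001111 (207)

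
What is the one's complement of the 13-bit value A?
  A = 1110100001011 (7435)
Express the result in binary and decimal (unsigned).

Flip each bit (0->1, 1->0):
  1110100001011
  0001011110100

Answer: 0001011110100 (756)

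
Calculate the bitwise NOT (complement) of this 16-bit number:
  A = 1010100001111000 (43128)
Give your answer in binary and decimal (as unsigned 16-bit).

Flip each bit (0->1, 1->0):
  1010100001111000
  0101011110000111

Answer: 0101011110000111 (22407)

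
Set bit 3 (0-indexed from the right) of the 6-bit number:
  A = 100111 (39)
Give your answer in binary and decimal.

Mask = 1 << 3 = 001000
Bit 3 of A is 0, so OR-ing with the mask flips it to 1.
  100111
| 001000
--------
  101111

Answer: 101111 (47)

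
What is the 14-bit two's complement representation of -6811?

1. Binary of +6811:  01101010011011
2. Invert bits:     10010101100100
3. Add 1:           10010101100101

Answer: 10010101100101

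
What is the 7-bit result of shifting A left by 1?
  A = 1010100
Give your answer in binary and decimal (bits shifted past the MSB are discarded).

Shift left by 1: drop the top 1 bit(s), append 1 zero(s) on the right.
  1010100  ->  discard [1], keep [010100], append 0
= 0101000

Answer: 0101000 (40)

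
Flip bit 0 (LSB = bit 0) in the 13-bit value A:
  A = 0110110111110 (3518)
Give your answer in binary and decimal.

Mask = 1 << 0 = 0000000000001
Bit 0 of A is 0; XOR with the mask flips it to 1.
  0110110111110
^ 0000000000001
---------------
  0110110111111

Answer: 0110110111111 (3519)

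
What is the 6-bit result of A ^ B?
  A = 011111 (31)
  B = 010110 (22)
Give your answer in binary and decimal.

Apply ^ to each column (1 where bits differ):
  011111
^ 010110
--------
  001001

Answer: 001001 (9)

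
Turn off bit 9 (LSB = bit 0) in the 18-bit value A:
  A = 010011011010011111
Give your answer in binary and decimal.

Mask = ~(1 << 9) = 111111110111111111
Bit 9 of A is 1, so AND-ing with the mask clears it to 0.
  010011011010011111
& 111111110111111111
--------------------
  010011010010011111

Answer: 010011010010011111 (79007)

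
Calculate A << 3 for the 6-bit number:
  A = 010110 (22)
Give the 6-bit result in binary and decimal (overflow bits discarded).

Shift left by 3: drop the top 3 bit(s), append 3 zero(s) on the right.
  010110  ->  discard [010], keep [110], append 000
= 110000

Answer: 110000 (48)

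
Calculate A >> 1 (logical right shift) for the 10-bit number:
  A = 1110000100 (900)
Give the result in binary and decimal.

Logical shift right by 1: drop the bottom 1 bit(s), prepend 1 zero(s) on the left.
  1110000100  ->  keep [111000010], discard [0], prepend 0
= 0111000010

Answer: 0111000010 (450)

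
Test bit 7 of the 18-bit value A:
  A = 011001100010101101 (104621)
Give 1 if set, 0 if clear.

Bit 7 is the 8th from the right.
  011001100010101101
            ^
That bit is 1.

Answer: 1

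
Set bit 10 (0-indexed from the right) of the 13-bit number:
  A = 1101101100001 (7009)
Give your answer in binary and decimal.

Mask = 1 << 10 = 0010000000000
Bit 10 of A is 0, so OR-ing with the mask flips it to 1.
  1101101100001
| 0010000000000
---------------
  1111101100001

Answer: 1111101100001 (8033)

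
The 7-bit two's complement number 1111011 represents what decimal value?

MSB is 1, so the value is negative. Find the magnitude:
1. Invert bits:  0000100
2. Add 1:        0000101  = 5
3. Apply sign:   -5

Answer: -5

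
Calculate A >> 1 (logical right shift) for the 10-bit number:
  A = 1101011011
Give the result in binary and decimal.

Logical shift right by 1: drop the bottom 1 bit(s), prepend 1 zero(s) on the left.
  1101011011  ->  keep [110101101], discard [1], prepend 0
= 0110101101

Answer: 0110101101 (429)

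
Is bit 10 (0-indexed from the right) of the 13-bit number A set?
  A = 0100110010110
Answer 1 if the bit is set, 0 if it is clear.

Bit 10 is the 11th from the right.
  0100110010110
    ^
That bit is 0.

Answer: 0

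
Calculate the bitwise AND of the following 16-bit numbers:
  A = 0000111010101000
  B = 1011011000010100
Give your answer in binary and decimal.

Apply & to each column (1 only where both bits are 1):
  0000111010101000
& 1011011000010100
------------------
  0000011000000000

Answer: 0000011000000000 (1536)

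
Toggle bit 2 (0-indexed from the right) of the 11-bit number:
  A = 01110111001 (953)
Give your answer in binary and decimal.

Mask = 1 << 2 = 00000000100
Bit 2 of A is 0; XOR with the mask flips it to 1.
  01110111001
^ 00000000100
-------------
  01110111101

Answer: 01110111101 (957)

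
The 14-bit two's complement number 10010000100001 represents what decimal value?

MSB is 1, so the value is negative. Find the magnitude:
1. Invert bits:  01101111011110
2. Add 1:        01101111011111  = 7135
3. Apply sign:   -7135

Answer: -7135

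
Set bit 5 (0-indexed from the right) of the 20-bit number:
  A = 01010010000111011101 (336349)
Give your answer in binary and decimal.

Mask = 1 << 5 = 00000000000000100000
Bit 5 of A is 0, so OR-ing with the mask flips it to 1.
  01010010000111011101
| 00000000000000100000
----------------------
  01010010000111111101

Answer: 01010010000111111101 (336381)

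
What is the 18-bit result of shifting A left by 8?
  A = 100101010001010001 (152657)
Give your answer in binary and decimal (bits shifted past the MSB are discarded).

Shift left by 8: drop the top 8 bit(s), append 8 zero(s) on the right.
  100101010001010001  ->  discard [10010101], keep [0001010001], append 00000000
= 000101000100000000

Answer: 000101000100000000 (20736)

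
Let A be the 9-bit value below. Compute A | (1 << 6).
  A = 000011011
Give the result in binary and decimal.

Mask = 1 << 6 = 001000000
Bit 6 of A is 0, so OR-ing with the mask flips it to 1.
  000011011
| 001000000
-----------
  001011011

Answer: 001011011 (91)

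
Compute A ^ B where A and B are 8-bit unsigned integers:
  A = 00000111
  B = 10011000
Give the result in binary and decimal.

Apply ^ to each column (1 where bits differ):
  00000111
^ 10011000
----------
  10011111

Answer: 10011111 (159)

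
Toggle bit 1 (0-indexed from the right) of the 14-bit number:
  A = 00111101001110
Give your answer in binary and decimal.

Mask = 1 << 1 = 00000000000010
Bit 1 of A is 1; XOR with the mask flips it to 0.
  00111101001110
^ 00000000000010
----------------
  00111101001100

Answer: 00111101001100 (3916)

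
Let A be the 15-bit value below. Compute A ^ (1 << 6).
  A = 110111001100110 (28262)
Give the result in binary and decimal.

Mask = 1 << 6 = 000000001000000
Bit 6 of A is 1; XOR with the mask flips it to 0.
  110111001100110
^ 000000001000000
-----------------
  110111000100110

Answer: 110111000100110 (28198)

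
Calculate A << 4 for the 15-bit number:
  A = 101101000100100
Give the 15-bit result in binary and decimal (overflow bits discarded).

Shift left by 4: drop the top 4 bit(s), append 4 zero(s) on the right.
  101101000100100  ->  discard [1011], keep [01000100100], append 0000
= 010001001000000

Answer: 010001001000000 (8768)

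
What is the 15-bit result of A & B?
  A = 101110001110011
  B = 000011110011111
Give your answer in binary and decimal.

Apply & to each column (1 only where both bits are 1):
  101110001110011
& 000011110011111
-----------------
  000010000010011

Answer: 000010000010011 (1043)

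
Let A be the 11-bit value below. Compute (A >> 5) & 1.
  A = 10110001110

Bit 5 is the 6th from the right.
  10110001110
       ^
That bit is 0.

Answer: 0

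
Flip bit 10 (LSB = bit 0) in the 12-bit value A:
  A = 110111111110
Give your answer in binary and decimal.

Mask = 1 << 10 = 010000000000
Bit 10 of A is 1; XOR with the mask flips it to 0.
  110111111110
^ 010000000000
--------------
  100111111110

Answer: 100111111110 (2558)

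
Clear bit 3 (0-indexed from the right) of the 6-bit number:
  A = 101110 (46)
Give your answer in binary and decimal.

Mask = ~(1 << 3) = 110111
Bit 3 of A is 1, so AND-ing with the mask clears it to 0.
  101110
& 110111
--------
  100110

Answer: 100110 (38)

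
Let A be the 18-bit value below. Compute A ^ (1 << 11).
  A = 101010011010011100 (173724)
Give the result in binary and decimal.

Mask = 1 << 11 = 000000100000000000
Bit 11 of A is 0; XOR with the mask flips it to 1.
  101010011010011100
^ 000000100000000000
--------------------
  101010111010011100

Answer: 101010111010011100 (175772)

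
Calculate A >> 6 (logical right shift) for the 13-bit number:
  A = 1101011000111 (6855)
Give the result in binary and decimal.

Logical shift right by 6: drop the bottom 6 bit(s), prepend 6 zero(s) on the left.
  1101011000111  ->  keep [1101011], discard [000111], prepend 000000
= 0000001101011

Answer: 0000001101011 (107)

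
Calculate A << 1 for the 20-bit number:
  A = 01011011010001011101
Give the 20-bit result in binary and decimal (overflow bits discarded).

Shift left by 1: drop the top 1 bit(s), append 1 zero(s) on the right.
  01011011010001011101  ->  discard [0], keep [1011011010001011101], append 0
= 10110110100010111010

Answer: 10110110100010111010 (747706)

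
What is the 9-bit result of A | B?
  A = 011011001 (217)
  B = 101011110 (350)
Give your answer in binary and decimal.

Apply | to each column (1 where either bit is 1):
  011011001
| 101011110
-----------
  111011111

Answer: 111011111 (479)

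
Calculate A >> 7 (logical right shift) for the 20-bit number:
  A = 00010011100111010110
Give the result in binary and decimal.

Logical shift right by 7: drop the bottom 7 bit(s), prepend 7 zero(s) on the left.
  00010011100111010110  ->  keep [0001001110011], discard [1010110], prepend 0000000
= 00000000001001110011

Answer: 00000000001001110011 (627)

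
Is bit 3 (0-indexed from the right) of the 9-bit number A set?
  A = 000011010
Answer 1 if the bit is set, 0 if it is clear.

Bit 3 is the 4th from the right.
  000011010
       ^
That bit is 1.

Answer: 1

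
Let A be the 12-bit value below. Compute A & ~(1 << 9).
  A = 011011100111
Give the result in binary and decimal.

Mask = ~(1 << 9) = 110111111111
Bit 9 of A is 1, so AND-ing with the mask clears it to 0.
  011011100111
& 110111111111
--------------
  010011100111

Answer: 010011100111 (1255)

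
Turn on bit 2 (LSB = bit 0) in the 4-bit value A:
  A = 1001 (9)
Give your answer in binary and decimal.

Mask = 1 << 2 = 0100
Bit 2 of A is 0, so OR-ing with the mask flips it to 1.
  1001
| 0100
------
  1101

Answer: 1101 (13)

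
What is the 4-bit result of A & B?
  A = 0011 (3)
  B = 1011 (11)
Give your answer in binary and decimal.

Apply & to each column (1 only where both bits are 1):
  0011
& 1011
------
  0011

Answer: 0011 (3)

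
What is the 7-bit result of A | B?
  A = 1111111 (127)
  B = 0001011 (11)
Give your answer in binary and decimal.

Apply | to each column (1 where either bit is 1):
  1111111
| 0001011
---------
  1111111

Answer: 1111111 (127)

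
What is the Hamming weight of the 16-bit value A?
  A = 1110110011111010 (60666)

1110110011111010
1-bits at positions (from bit 0 = LSB): 1, 3, 4, 5, 6, 7, 10, 11, 13, 14, 15
Count = 11

Answer: 11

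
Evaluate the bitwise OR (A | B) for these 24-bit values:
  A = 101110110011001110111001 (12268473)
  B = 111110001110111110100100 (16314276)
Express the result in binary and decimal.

Apply | to each column (1 where either bit is 1):
  101110110011001110111001
| 111110001110111110100100
--------------------------
  111110111111111110111101

Answer: 111110111111111110111101 (16515005)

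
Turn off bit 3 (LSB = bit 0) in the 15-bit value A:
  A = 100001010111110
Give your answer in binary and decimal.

Mask = ~(1 << 3) = 111111111110111
Bit 3 of A is 1, so AND-ing with the mask clears it to 0.
  100001010111110
& 111111111110111
-----------------
  100001010110110

Answer: 100001010110110 (17078)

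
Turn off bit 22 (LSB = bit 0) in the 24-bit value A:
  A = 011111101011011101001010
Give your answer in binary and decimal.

Mask = ~(1 << 22) = 101111111111111111111111
Bit 22 of A is 1, so AND-ing with the mask clears it to 0.
  011111101011011101001010
& 101111111111111111111111
--------------------------
  001111101011011101001010

Answer: 001111101011011101001010 (4110154)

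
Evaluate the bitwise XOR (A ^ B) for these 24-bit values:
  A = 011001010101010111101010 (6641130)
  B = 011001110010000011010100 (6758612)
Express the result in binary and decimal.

Apply ^ to each column (1 where bits differ):
  011001010101010111101010
^ 011001110010000011010100
--------------------------
  000000100111010100111110

Answer: 000000100111010100111110 (161086)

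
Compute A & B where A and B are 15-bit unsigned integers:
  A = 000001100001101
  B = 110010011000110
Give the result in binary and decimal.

Apply & to each column (1 only where both bits are 1):
  000001100001101
& 110010011000110
-----------------
  000000000000100

Answer: 000000000000100 (4)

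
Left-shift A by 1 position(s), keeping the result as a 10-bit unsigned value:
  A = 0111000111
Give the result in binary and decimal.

Shift left by 1: drop the top 1 bit(s), append 1 zero(s) on the right.
  0111000111  ->  discard [0], keep [111000111], append 0
= 1110001110

Answer: 1110001110 (910)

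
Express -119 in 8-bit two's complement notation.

1. Binary of +119:  01110111
2. Invert bits:     10001000
3. Add 1:           10001001

Answer: 10001001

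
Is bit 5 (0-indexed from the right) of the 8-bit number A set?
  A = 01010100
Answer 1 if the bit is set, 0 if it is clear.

Bit 5 is the 6th from the right.
  01010100
    ^
That bit is 0.

Answer: 0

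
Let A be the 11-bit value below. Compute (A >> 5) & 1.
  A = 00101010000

Bit 5 is the 6th from the right.
  00101010000
       ^
That bit is 0.

Answer: 0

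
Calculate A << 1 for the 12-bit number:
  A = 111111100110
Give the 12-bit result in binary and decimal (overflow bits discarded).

Shift left by 1: drop the top 1 bit(s), append 1 zero(s) on the right.
  111111100110  ->  discard [1], keep [11111100110], append 0
= 111111001100

Answer: 111111001100 (4044)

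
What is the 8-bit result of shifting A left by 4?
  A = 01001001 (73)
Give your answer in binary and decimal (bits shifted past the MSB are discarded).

Shift left by 4: drop the top 4 bit(s), append 4 zero(s) on the right.
  01001001  ->  discard [0100], keep [1001], append 0000
= 10010000

Answer: 10010000 (144)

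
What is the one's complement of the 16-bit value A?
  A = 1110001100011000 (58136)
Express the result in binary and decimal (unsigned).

Flip each bit (0->1, 1->0):
  1110001100011000
  0001110011100111

Answer: 0001110011100111 (7399)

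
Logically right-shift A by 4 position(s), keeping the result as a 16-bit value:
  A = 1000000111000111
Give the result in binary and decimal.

Logical shift right by 4: drop the bottom 4 bit(s), prepend 4 zero(s) on the left.
  1000000111000111  ->  keep [100000011100], discard [0111], prepend 0000
= 0000100000011100

Answer: 0000100000011100 (2076)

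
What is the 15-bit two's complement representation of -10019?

1. Binary of +10019:  010011100100011
2. Invert bits:     101100011011100
3. Add 1:           101100011011101

Answer: 101100011011101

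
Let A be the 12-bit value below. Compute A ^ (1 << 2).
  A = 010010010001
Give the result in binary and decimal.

Mask = 1 << 2 = 000000000100
Bit 2 of A is 0; XOR with the mask flips it to 1.
  010010010001
^ 000000000100
--------------
  010010010101

Answer: 010010010101 (1173)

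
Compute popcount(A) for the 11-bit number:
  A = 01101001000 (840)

01101001000
1-bits at positions (from bit 0 = LSB): 3, 6, 8, 9
Count = 4

Answer: 4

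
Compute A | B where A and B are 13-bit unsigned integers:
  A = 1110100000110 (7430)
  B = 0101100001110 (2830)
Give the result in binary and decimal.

Apply | to each column (1 where either bit is 1):
  1110100000110
| 0101100001110
---------------
  1111100001110

Answer: 1111100001110 (7950)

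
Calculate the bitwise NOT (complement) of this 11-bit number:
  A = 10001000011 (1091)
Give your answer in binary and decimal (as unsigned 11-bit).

Flip each bit (0->1, 1->0):
  10001000011
  01110111100

Answer: 01110111100 (956)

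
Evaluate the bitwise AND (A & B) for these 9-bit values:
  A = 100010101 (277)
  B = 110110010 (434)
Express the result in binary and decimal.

Apply & to each column (1 only where both bits are 1):
  100010101
& 110110010
-----------
  100010000

Answer: 100010000 (272)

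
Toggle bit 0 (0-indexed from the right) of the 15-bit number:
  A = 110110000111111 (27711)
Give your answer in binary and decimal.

Mask = 1 << 0 = 000000000000001
Bit 0 of A is 1; XOR with the mask flips it to 0.
  110110000111111
^ 000000000000001
-----------------
  110110000111110

Answer: 110110000111110 (27710)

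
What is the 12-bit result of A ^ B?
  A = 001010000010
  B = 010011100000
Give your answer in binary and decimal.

Apply ^ to each column (1 where bits differ):
  001010000010
^ 010011100000
--------------
  011001100010

Answer: 011001100010 (1634)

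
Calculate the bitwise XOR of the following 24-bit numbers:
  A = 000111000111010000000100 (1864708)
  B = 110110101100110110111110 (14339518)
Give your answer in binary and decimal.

Apply ^ to each column (1 where bits differ):
  000111000111010000000100
^ 110110101100110110111110
--------------------------
  110001101011100110111010

Answer: 110001101011100110111010 (13023674)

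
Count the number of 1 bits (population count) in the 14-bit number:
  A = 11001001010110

11001001010110
1-bits at positions (from bit 0 = LSB): 1, 2, 4, 6, 9, 12, 13
Count = 7

Answer: 7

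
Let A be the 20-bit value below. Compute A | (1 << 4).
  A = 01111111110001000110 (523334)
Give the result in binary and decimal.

Mask = 1 << 4 = 00000000000000010000
Bit 4 of A is 0, so OR-ing with the mask flips it to 1.
  01111111110001000110
| 00000000000000010000
----------------------
  01111111110001010110

Answer: 01111111110001010110 (523350)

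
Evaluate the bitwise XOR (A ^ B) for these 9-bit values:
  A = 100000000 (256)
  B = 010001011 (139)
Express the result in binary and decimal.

Apply ^ to each column (1 where bits differ):
  100000000
^ 010001011
-----------
  110001011

Answer: 110001011 (395)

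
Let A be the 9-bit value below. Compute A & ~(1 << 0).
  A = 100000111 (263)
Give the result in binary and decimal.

Mask = ~(1 << 0) = 111111110
Bit 0 of A is 1, so AND-ing with the mask clears it to 0.
  100000111
& 111111110
-----------
  100000110

Answer: 100000110 (262)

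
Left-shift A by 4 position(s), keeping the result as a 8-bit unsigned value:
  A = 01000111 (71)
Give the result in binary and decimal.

Shift left by 4: drop the top 4 bit(s), append 4 zero(s) on the right.
  01000111  ->  discard [0100], keep [0111], append 0000
= 01110000

Answer: 01110000 (112)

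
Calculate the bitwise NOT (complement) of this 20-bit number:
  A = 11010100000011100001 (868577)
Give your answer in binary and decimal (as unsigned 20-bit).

Flip each bit (0->1, 1->0):
  11010100000011100001
  00101011111100011110

Answer: 00101011111100011110 (179998)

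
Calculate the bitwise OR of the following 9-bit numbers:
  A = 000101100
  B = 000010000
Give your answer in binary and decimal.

Apply | to each column (1 where either bit is 1):
  000101100
| 000010000
-----------
  000111100

Answer: 000111100 (60)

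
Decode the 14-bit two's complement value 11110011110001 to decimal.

MSB is 1, so the value is negative. Find the magnitude:
1. Invert bits:  00001100001110
2. Add 1:        00001100001111  = 783
3. Apply sign:   -783

Answer: -783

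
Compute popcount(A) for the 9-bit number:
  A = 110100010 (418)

110100010
1-bits at positions (from bit 0 = LSB): 1, 5, 7, 8
Count = 4

Answer: 4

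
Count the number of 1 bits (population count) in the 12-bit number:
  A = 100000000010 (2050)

100000000010
1-bits at positions (from bit 0 = LSB): 1, 11
Count = 2

Answer: 2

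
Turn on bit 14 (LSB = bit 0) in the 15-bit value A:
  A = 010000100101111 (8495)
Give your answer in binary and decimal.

Mask = 1 << 14 = 100000000000000
Bit 14 of A is 0, so OR-ing with the mask flips it to 1.
  010000100101111
| 100000000000000
-----------------
  110000100101111

Answer: 110000100101111 (24879)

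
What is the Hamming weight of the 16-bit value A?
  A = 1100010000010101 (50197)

1100010000010101
1-bits at positions (from bit 0 = LSB): 0, 2, 4, 10, 14, 15
Count = 6

Answer: 6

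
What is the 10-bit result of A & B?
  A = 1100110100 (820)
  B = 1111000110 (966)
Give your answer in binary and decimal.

Apply & to each column (1 only where both bits are 1):
  1100110100
& 1111000110
------------
  1100000100

Answer: 1100000100 (772)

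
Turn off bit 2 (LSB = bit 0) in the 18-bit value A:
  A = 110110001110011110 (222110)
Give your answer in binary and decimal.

Mask = ~(1 << 2) = 111111111111111011
Bit 2 of A is 1, so AND-ing with the mask clears it to 0.
  110110001110011110
& 111111111111111011
--------------------
  110110001110011010

Answer: 110110001110011010 (222106)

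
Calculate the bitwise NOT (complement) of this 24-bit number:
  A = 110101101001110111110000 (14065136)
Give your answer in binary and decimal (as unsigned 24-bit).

Flip each bit (0->1, 1->0):
  110101101001110111110000
  001010010110001000001111

Answer: 001010010110001000001111 (2712079)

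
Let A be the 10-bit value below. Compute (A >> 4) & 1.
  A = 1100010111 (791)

Bit 4 is the 5th from the right.
  1100010111
       ^
That bit is 1.

Answer: 1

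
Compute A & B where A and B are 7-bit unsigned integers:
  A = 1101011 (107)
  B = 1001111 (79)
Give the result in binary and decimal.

Apply & to each column (1 only where both bits are 1):
  1101011
& 1001111
---------
  1001011

Answer: 1001011 (75)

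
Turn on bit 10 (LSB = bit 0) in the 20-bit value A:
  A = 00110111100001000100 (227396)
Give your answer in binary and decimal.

Mask = 1 << 10 = 00000000010000000000
Bit 10 of A is 0, so OR-ing with the mask flips it to 1.
  00110111100001000100
| 00000000010000000000
----------------------
  00110111110001000100

Answer: 00110111110001000100 (228420)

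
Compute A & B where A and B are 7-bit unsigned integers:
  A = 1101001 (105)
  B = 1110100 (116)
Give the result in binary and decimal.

Apply & to each column (1 only where both bits are 1):
  1101001
& 1110100
---------
  1100000

Answer: 1100000 (96)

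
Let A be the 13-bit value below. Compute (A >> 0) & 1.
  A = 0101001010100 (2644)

Bit 0 is the 1st from the right.
  0101001010100
              ^
That bit is 0.

Answer: 0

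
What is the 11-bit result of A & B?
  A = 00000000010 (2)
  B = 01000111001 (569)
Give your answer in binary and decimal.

Apply & to each column (1 only where both bits are 1):
  00000000010
& 01000111001
-------------
  00000000000

Answer: 00000000000 (0)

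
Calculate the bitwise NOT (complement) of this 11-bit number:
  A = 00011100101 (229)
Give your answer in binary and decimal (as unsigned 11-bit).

Flip each bit (0->1, 1->0):
  00011100101
  11100011010

Answer: 11100011010 (1818)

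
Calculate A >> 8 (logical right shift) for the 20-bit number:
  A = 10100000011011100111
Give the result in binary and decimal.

Logical shift right by 8: drop the bottom 8 bit(s), prepend 8 zero(s) on the left.
  10100000011011100111  ->  keep [101000000110], discard [11100111], prepend 00000000
= 00000000101000000110

Answer: 00000000101000000110 (2566)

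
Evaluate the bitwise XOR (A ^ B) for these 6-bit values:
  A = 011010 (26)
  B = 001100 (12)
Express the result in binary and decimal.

Apply ^ to each column (1 where bits differ):
  011010
^ 001100
--------
  010110

Answer: 010110 (22)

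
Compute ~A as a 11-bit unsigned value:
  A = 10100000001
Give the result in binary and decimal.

Flip each bit (0->1, 1->0):
  10100000001
  01011111110

Answer: 01011111110 (766)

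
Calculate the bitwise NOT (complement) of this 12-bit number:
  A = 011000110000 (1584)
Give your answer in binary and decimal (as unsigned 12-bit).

Flip each bit (0->1, 1->0):
  011000110000
  100111001111

Answer: 100111001111 (2511)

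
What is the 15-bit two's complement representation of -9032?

1. Binary of +9032:  010001101001000
2. Invert bits:     101110010110111
3. Add 1:           101110010111000

Answer: 101110010111000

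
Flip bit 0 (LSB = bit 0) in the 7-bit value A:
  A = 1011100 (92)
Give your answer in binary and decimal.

Mask = 1 << 0 = 0000001
Bit 0 of A is 0; XOR with the mask flips it to 1.
  1011100
^ 0000001
---------
  1011101

Answer: 1011101 (93)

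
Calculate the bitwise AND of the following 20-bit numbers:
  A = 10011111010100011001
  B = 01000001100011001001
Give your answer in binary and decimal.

Apply & to each column (1 only where both bits are 1):
  10011111010100011001
& 01000001100011001001
----------------------
  00000001000000001001

Answer: 00000001000000001001 (4105)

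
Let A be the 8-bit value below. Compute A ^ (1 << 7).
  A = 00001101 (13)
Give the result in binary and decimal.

Mask = 1 << 7 = 10000000
Bit 7 of A is 0; XOR with the mask flips it to 1.
  00001101
^ 10000000
----------
  10001101

Answer: 10001101 (141)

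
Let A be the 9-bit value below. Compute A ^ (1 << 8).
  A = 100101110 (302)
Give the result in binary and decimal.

Mask = 1 << 8 = 100000000
Bit 8 of A is 1; XOR with the mask flips it to 0.
  100101110
^ 100000000
-----------
  000101110

Answer: 000101110 (46)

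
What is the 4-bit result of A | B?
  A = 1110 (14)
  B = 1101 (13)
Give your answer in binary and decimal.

Apply | to each column (1 where either bit is 1):
  1110
| 1101
------
  1111

Answer: 1111 (15)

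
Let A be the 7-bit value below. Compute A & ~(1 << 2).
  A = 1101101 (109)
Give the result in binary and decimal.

Mask = ~(1 << 2) = 1111011
Bit 2 of A is 1, so AND-ing with the mask clears it to 0.
  1101101
& 1111011
---------
  1101001

Answer: 1101001 (105)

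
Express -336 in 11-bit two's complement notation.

1. Binary of +336:  00101010000
2. Invert bits:     11010101111
3. Add 1:           11010110000

Answer: 11010110000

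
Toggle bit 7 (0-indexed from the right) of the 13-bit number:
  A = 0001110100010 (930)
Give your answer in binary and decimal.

Mask = 1 << 7 = 0000010000000
Bit 7 of A is 1; XOR with the mask flips it to 0.
  0001110100010
^ 0000010000000
---------------
  0001100100010

Answer: 0001100100010 (802)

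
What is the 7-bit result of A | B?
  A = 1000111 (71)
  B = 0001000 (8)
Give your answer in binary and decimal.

Apply | to each column (1 where either bit is 1):
  1000111
| 0001000
---------
  1001111

Answer: 1001111 (79)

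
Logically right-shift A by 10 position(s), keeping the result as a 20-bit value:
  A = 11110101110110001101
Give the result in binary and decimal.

Logical shift right by 10: drop the bottom 10 bit(s), prepend 10 zero(s) on the left.
  11110101110110001101  ->  keep [1111010111], discard [0110001101], prepend 0000000000
= 00000000001111010111

Answer: 00000000001111010111 (983)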